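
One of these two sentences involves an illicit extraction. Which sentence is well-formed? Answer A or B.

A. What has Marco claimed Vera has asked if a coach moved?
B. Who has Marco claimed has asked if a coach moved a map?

B

In A, the wh-phrase is extracted from inside a wh-island (introduced by "if"), which blocks movement.
In B, the extraction path crosses only that-complement boundaries, which are transparent.
So B is grammatical.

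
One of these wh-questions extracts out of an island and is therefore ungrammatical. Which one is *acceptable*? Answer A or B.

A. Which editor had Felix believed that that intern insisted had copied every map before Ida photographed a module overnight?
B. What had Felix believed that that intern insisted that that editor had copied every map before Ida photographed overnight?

A

In B, the wh-phrase is extracted from inside an adjunct island (introduced by "before"), which blocks movement.
In A, the extraction path crosses only that-complement boundaries, which are transparent.
So A is grammatical.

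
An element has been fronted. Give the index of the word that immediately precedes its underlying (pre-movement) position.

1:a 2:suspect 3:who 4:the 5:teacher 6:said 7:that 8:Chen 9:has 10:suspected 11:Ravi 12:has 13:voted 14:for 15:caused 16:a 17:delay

14

The displaced element is "a suspect" (word 2).
It is linked across 2 clause boundaries (that → Ø).
It functions as the object of the preposition "for" of "voted", so the gap sits immediately after word 14 ("for").
Base order: The teacher said that Chen has suspected Ravi has voted for a suspect.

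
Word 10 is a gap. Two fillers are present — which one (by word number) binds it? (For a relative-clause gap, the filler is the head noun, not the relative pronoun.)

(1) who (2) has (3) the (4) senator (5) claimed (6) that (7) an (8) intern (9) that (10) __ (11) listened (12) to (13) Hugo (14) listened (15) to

The marked gap is inside the relative clause, the subject of "listened".
Its filler is the head noun "intern" (via "that"), at word 8.
(The other dependency links word 1 to a gap after word 15.)

8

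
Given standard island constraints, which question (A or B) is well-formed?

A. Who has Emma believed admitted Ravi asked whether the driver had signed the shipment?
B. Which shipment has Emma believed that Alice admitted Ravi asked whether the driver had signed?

A

In B, the wh-phrase is extracted from inside a wh-island (introduced by "whether"), which blocks movement.
In A, the extraction path crosses only that-complement boundaries, which are transparent.
So A is grammatical.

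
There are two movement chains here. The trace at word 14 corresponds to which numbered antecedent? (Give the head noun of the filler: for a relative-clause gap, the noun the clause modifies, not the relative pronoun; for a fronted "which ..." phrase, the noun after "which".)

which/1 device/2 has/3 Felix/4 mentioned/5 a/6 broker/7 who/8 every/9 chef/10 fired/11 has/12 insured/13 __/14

The marked gap is the direct object of "insured".
Its filler is the fronted wh-phrase "which device", at word 2.
(The other dependency links word 7 to a gap after word 11.)

2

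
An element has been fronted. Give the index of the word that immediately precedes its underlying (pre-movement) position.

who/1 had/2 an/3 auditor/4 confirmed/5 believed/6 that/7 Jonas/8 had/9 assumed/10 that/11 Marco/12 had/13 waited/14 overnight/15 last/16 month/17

5

The displaced element is "who" (word 1).
It is linked across 1 clause boundary (Ø).
It functions as the subject of "believed", so the gap sits immediately after word 5 ("confirmed").
Base order: An auditor had confirmed that who believed that Jonas had assumed that Marco had waited overnight last month.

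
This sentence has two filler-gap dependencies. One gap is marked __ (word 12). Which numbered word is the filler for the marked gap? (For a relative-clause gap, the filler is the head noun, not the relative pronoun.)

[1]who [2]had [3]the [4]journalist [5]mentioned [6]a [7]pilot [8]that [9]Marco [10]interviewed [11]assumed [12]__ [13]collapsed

1

The marked gap is the subject of "collapsed".
Its filler is the fronted wh-phrase "who", at word 1.
(The other dependency links word 7 to a gap after word 10.)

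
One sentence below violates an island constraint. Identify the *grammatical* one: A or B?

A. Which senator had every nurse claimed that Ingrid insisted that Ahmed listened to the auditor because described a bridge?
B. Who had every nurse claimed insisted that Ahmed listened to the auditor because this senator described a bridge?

B

In A, the wh-phrase is extracted from inside an adjunct island (introduced by "because"), which blocks movement.
In B, the extraction path crosses only that-complement boundaries, which are transparent.
So B is grammatical.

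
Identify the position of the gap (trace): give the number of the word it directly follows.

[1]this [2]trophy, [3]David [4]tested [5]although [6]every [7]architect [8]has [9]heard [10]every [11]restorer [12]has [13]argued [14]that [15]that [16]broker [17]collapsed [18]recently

4

The displaced element is "this trophy" (word 2).
It functions as the direct object of "tested", so the gap sits immediately after word 4 ("tested").
Base order: David tested this trophy although every architect has heard every restorer has argued that that broker collapsed recently.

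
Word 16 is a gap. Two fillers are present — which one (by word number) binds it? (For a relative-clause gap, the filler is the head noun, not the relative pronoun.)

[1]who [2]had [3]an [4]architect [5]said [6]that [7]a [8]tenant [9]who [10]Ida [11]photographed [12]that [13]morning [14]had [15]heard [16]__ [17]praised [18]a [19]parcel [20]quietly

The marked gap is the subject of "praised".
Its filler is the fronted wh-phrase "who", at word 1.
(The other dependency links word 8 to a gap after word 11.)

1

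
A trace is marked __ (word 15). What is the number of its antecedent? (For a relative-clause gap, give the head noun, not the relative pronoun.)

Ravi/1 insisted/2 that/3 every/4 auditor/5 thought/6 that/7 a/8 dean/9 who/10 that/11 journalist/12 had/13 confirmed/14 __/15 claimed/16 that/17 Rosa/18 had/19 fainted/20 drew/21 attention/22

9

The gap at 15 is the subject of "claimed", inside a relative clause.
The relative pronoun is "who" (word 10); it is bound by the head noun immediately before it.
Its filler is the head noun "dean", at word 9.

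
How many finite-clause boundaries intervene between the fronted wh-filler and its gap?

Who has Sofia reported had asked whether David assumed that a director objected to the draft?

1

"who" is extracted from the subject of "asked".
Boundaries crossed, outermost first: [Ø] — 1 in total.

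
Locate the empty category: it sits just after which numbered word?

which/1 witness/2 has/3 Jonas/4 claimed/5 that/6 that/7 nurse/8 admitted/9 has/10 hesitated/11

9

The displaced element is "which witness" (word 2).
It is linked across 2 clause boundaries (that → Ø).
It functions as the subject of "hesitated", so the gap sits immediately after word 9 ("admitted").
Base order: Jonas has claimed that that nurse admitted that which witness has hesitated.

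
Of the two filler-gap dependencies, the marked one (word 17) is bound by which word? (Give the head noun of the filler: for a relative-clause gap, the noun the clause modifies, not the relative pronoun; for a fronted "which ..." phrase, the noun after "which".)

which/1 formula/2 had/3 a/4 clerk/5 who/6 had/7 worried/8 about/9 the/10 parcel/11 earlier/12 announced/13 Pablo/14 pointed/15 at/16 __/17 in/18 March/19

2

The marked gap is the object of the preposition "at" of "pointed".
Its filler is the fronted wh-phrase "which formula", at word 2.
(The other dependency links word 5 to a gap after word 6.)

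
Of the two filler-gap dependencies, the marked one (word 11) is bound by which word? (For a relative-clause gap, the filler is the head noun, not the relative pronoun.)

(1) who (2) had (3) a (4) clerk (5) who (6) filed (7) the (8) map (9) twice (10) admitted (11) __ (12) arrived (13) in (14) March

The marked gap is the subject of "arrived".
Its filler is the fronted wh-phrase "who", at word 1.
(The other dependency links word 4 to a gap after word 5.)

1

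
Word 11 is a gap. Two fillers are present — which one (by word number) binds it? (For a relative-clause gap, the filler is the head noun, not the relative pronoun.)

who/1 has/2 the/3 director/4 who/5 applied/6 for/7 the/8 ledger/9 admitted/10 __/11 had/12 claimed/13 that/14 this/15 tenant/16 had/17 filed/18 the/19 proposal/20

The marked gap is the subject of "claimed".
Its filler is the fronted wh-phrase "who", at word 1.
(The other dependency links word 4 to a gap after word 5.)

1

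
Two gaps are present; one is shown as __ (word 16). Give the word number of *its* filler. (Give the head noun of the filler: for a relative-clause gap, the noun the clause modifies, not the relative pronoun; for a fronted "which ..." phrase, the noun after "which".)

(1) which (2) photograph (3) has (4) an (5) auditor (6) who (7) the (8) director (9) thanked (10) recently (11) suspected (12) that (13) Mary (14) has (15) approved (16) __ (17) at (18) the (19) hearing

2

The marked gap is the direct object of "approved".
Its filler is the fronted wh-phrase "which photograph", at word 2.
(The other dependency links word 5 to a gap after word 9.)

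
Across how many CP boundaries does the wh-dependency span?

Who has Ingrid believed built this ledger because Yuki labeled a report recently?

1

"who" is extracted from the subject of "built".
Boundaries crossed, outermost first: [Ø] — 1 in total.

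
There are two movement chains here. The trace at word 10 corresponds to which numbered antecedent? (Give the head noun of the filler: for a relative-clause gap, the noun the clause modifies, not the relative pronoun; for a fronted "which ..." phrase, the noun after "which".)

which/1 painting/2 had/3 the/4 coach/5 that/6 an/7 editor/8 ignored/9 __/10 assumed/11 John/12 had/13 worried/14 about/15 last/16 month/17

5

The marked gap is inside the relative clause, the direct object of "ignored".
Its filler is the head noun "coach" (via "that"), at word 5.
(The other dependency links word 2 to a gap after word 15.)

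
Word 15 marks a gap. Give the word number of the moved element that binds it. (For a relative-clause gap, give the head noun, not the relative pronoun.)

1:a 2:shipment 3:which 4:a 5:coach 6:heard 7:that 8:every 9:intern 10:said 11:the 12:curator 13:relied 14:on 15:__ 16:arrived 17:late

The gap at 15 is the prepositional object of "relied", inside a relative clause.
The relative pronoun is "which" (word 3); it is bound by the head noun immediately before it.
Its filler is the head noun "shipment", at word 2.

2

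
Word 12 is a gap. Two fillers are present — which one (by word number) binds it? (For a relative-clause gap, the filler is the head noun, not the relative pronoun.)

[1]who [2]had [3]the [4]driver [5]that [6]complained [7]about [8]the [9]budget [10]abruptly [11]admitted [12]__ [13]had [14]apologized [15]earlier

1

The marked gap is the subject of "apologized".
Its filler is the fronted wh-phrase "who", at word 1.
(The other dependency links word 4 to a gap after word 5.)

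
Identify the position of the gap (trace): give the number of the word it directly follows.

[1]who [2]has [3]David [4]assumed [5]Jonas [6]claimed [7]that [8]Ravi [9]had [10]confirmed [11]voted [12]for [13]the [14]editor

The displaced element is "who" (word 1).
It is linked across 3 clause boundaries (Ø → that → Ø).
It functions as the subject of "voted", so the gap sits immediately after word 10 ("confirmed").
Base order: David has assumed Jonas claimed that Ravi had confirmed that who voted for the editor.

10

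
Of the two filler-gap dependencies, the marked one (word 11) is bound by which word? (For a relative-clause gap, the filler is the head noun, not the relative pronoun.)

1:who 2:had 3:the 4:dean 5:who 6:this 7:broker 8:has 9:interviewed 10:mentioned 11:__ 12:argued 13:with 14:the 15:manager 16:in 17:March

1

The marked gap is the subject of "argued".
Its filler is the fronted wh-phrase "who", at word 1.
(The other dependency links word 4 to a gap after word 9.)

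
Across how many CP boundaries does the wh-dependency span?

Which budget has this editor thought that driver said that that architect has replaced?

2

"which budget" is extracted from the object of "replaced".
Boundaries crossed, outermost first: [Ø], [that] — 2 in total.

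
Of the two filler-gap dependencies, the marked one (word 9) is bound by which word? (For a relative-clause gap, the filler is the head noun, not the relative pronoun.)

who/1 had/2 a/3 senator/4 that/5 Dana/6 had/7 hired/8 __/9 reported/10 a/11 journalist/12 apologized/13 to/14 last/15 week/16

The marked gap is inside the relative clause, the direct object of "hired".
Its filler is the head noun "senator" (via "that"), at word 4.
(The other dependency links word 1 to a gap after word 14.)

4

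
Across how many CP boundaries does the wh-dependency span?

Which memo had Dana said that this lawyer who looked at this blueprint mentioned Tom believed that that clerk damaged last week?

"which memo" is extracted from the object of "damaged".
Boundaries crossed, outermost first: [that], [Ø], [that] — 3 in total.

3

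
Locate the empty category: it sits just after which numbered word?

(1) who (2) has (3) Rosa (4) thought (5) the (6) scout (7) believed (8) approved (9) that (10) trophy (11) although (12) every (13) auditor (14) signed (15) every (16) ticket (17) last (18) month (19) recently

The displaced element is "who" (word 1).
It is linked across 2 clause boundaries (Ø → Ø).
It functions as the subject of "approved", so the gap sits immediately after word 7 ("believed").
Base order: Rosa has thought the scout believed who approved that trophy although every auditor signed every ticket last month recently.

7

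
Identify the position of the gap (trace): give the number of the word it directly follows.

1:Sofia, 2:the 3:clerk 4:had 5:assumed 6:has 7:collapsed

The displaced element is "Sofia" (word 1).
It is linked across 1 clause boundary (Ø).
It functions as the subject of "collapsed", so the gap sits immediately after word 5 ("assumed").
Base order: The clerk had assumed that Sofia has collapsed.

5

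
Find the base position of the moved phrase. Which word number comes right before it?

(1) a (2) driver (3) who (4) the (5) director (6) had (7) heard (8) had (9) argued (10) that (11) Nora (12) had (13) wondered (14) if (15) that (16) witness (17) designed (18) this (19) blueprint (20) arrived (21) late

The displaced element is "a driver" (word 2).
It is linked across 1 clause boundary (Ø).
It functions as the subject of "argued", so the gap sits immediately after word 7 ("heard").
Base order: The director had heard that a driver had argued that Nora had wondered if that witness designed this blueprint.

7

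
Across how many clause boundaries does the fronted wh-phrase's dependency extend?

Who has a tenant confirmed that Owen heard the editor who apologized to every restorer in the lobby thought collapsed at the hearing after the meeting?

"who" is extracted from the subject of "collapsed".
Boundaries crossed, outermost first: [that], [Ø], [Ø] — 3 in total.

3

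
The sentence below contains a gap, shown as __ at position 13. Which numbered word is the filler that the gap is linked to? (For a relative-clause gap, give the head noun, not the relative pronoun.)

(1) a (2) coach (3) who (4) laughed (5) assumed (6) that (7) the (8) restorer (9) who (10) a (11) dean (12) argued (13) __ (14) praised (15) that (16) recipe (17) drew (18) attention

8

The gap at 13 is the subject of "praised", inside a relative clause.
The relative pronoun is "who" (word 9); it is bound by the head noun immediately before it.
Its filler is the head noun "restorer", at word 8.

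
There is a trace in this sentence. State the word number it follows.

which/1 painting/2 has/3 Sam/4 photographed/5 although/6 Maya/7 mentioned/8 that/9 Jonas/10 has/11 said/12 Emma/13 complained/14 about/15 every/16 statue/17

The displaced element is "which painting" (word 2).
It functions as the direct object of "photographed", so the gap sits immediately after word 5 ("photographed").
Base order: Sam has photographed which painting although Maya mentioned that Jonas has said Emma complained about every statue.

5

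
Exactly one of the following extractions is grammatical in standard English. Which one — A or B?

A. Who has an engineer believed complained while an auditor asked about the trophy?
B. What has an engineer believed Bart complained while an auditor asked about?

In B, the wh-phrase is extracted from inside an adjunct island (introduced by "while"), which blocks movement.
In A, the extraction path crosses only that-complement boundaries, which are transparent.
So A is grammatical.

A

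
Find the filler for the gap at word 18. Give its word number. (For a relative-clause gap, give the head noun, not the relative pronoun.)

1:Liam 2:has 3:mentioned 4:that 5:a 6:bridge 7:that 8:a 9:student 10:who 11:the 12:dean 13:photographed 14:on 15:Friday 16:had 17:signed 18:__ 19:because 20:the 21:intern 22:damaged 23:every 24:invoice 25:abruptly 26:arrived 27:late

The gap at 18 is the object of "signed", inside a relative clause.
The relative pronoun is "that" (word 7); it is bound by the head noun immediately before it.
Its filler is the head noun "bridge", at word 6.

6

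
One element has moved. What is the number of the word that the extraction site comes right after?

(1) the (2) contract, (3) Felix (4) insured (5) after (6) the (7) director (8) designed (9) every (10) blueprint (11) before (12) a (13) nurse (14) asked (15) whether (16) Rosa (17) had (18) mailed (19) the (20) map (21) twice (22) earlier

The displaced element is "the contract" (word 2).
It functions as the direct object of "insured", so the gap sits immediately after word 4 ("insured").
Base order: Felix insured the contract after the director designed every blueprint before a nurse asked whether Rosa had mailed the map twice earlier.

4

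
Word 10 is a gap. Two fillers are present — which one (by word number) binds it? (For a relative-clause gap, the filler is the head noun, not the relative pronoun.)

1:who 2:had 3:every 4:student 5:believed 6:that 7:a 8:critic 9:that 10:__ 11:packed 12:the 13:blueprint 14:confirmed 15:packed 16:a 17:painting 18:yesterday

8

The marked gap is inside the relative clause, the subject of "packed".
Its filler is the head noun "critic" (via "that"), at word 8.
(The other dependency links word 1 to a gap after word 14.)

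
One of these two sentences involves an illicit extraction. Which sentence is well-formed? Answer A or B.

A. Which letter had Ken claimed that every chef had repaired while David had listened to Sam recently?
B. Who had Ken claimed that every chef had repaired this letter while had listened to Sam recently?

In B, the wh-phrase is extracted from inside an adjunct island (introduced by "while"), which blocks movement.
In A, the extraction path crosses only that-complement boundaries, which are transparent.
So A is grammatical.

A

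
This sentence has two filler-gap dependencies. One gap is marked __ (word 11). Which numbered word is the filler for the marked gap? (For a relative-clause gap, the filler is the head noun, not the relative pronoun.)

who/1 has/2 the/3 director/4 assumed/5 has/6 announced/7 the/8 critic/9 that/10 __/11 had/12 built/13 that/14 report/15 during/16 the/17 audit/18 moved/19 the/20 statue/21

9

The marked gap is inside the relative clause, the subject of "built".
Its filler is the head noun "critic" (via "that"), at word 9.
(The other dependency links word 1 to a gap after word 5.)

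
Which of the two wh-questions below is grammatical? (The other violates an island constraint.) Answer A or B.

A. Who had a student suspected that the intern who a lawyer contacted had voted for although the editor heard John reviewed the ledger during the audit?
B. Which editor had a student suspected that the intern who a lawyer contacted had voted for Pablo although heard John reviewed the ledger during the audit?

A

In B, the wh-phrase is extracted from inside an adjunct island (introduced by "although"), which blocks movement.
In A, the extraction path crosses only that-complement boundaries, which are transparent.
So A is grammatical.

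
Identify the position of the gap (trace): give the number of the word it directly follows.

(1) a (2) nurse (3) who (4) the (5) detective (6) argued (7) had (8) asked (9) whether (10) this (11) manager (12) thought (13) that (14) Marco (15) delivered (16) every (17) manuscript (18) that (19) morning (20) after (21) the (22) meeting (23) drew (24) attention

The displaced element is "a nurse" (word 2).
It is linked across 1 clause boundary (Ø).
It functions as the subject of "asked", so the gap sits immediately after word 6 ("argued").
Base order: The detective argued that a nurse had asked whether this manager thought that Marco delivered every manuscript that morning after the meeting.

6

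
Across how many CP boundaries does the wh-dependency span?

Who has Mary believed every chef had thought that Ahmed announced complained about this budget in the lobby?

"who" is extracted from the subject of "complained".
Boundaries crossed, outermost first: [Ø], [that], [Ø] — 3 in total.

3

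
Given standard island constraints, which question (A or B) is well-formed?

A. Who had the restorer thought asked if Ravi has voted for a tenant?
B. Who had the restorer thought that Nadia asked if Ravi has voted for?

In B, the wh-phrase is extracted from inside a wh-island (introduced by "if"), which blocks movement.
In A, the extraction path crosses only that-complement boundaries, which are transparent.
So A is grammatical.

A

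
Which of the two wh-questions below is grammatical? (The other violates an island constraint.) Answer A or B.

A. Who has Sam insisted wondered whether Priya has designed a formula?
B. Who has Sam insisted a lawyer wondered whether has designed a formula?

A

In B, the wh-phrase is extracted from inside a wh-island (introduced by "whether"), which blocks movement.
In A, the extraction path crosses only that-complement boundaries, which are transparent.
So A is grammatical.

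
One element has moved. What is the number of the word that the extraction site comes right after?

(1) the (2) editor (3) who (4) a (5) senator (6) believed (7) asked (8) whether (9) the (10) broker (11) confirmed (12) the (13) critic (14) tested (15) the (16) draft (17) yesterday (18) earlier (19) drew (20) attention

The displaced element is "the editor" (word 2).
It is linked across 1 clause boundary (Ø).
It functions as the subject of "asked", so the gap sits immediately after word 6 ("believed").
Base order: A senator believed the editor asked whether the broker confirmed the critic tested the draft yesterday earlier.

6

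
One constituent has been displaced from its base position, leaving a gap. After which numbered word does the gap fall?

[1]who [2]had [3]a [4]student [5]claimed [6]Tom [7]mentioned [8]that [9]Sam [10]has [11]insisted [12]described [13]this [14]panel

11

The displaced element is "who" (word 1).
It is linked across 3 clause boundaries (Ø → that → Ø).
It functions as the subject of "described", so the gap sits immediately after word 11 ("insisted").
Base order: A student had claimed Tom mentioned that Sam has insisted that who described this panel.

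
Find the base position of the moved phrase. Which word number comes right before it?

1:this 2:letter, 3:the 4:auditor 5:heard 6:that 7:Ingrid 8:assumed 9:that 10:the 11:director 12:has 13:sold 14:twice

13

The displaced element is "this letter" (word 2).
It is linked across 2 clause boundaries (that → that).
It functions as the direct object of "sold", so the gap sits immediately after word 13 ("sold").
Base order: The auditor heard that Ingrid assumed that the director has sold this letter twice.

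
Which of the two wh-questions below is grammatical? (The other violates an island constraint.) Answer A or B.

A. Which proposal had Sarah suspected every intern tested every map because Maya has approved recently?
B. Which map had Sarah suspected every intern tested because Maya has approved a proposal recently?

B

In A, the wh-phrase is extracted from inside an adjunct island (introduced by "because"), which blocks movement.
In B, the extraction path crosses only that-complement boundaries, which are transparent.
So B is grammatical.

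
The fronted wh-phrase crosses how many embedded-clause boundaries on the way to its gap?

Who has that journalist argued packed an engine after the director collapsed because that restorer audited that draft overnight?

"who" is extracted from the subject of "packed".
Boundaries crossed, outermost first: [Ø] — 1 in total.

1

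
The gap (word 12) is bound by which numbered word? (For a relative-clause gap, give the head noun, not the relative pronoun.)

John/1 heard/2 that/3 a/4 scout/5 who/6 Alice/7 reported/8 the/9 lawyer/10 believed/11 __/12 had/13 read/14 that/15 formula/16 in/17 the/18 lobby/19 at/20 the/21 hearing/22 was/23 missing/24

The gap at 12 is the subject of "read", inside a relative clause.
The relative pronoun is "who" (word 6); it is bound by the head noun immediately before it.
Its filler is the head noun "scout", at word 5.

5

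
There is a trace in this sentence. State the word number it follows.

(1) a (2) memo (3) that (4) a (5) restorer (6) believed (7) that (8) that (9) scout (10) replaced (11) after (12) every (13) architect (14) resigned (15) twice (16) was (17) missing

10

The displaced element is "a memo" (word 2).
It is linked across 1 clause boundary (that).
It functions as the direct object of "replaced", so the gap sits immediately after word 10 ("replaced").
Base order: A restorer believed that that scout replaced a memo after every architect resigned twice.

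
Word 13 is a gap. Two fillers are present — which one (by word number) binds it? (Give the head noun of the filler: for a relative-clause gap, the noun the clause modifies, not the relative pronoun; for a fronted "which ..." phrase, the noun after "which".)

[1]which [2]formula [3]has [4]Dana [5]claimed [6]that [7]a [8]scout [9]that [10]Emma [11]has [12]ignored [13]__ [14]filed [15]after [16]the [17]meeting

The marked gap is inside the relative clause, the direct object of "ignored".
Its filler is the head noun "scout" (via "that"), at word 8.
(The other dependency links word 2 to a gap after word 14.)

8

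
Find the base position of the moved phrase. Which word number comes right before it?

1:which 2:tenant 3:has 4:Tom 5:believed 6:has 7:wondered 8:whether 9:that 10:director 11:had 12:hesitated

The displaced element is "which tenant" (word 2).
It is linked across 1 clause boundary (Ø).
It functions as the subject of "wondered", so the gap sits immediately after word 5 ("believed").
Base order: Tom has believed which tenant has wondered whether that director had hesitated.

5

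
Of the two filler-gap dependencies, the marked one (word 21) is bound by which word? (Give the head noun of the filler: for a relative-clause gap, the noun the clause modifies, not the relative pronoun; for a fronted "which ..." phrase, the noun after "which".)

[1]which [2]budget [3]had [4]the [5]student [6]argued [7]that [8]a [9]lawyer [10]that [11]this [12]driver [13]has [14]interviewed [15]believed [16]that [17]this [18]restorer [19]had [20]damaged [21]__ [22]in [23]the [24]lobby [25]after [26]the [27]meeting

The marked gap is the direct object of "damaged".
Its filler is the fronted wh-phrase "which budget", at word 2.
(The other dependency links word 9 to a gap after word 14.)

2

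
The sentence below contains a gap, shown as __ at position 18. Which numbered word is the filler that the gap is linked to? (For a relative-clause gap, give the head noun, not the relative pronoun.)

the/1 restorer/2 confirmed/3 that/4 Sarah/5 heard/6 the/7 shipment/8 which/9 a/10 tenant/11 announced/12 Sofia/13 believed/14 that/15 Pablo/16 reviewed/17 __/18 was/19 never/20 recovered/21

8

The gap at 18 is the object of "reviewed", inside a relative clause.
The relative pronoun is "which" (word 9); it is bound by the head noun immediately before it.
Its filler is the head noun "shipment", at word 8.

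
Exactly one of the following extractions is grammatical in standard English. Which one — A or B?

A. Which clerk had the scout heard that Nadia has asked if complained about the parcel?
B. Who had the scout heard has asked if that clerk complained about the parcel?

B

In A, the wh-phrase is extracted from inside a wh-island (introduced by "if"), which blocks movement.
In B, the extraction path crosses only that-complement boundaries, which are transparent.
So B is grammatical.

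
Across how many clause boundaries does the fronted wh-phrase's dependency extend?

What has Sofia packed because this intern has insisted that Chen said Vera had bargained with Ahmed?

0

"what" originates inside the matrix clause — no clause boundary is crossed.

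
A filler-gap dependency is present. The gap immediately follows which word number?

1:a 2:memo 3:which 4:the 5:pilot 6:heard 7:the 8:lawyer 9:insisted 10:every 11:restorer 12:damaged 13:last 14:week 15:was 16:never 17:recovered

12

The displaced element is "a memo" (word 2).
It is linked across 2 clause boundaries (Ø → Ø).
It functions as the direct object of "damaged", so the gap sits immediately after word 12 ("damaged").
Base order: The pilot heard the lawyer insisted every restorer damaged a memo last week.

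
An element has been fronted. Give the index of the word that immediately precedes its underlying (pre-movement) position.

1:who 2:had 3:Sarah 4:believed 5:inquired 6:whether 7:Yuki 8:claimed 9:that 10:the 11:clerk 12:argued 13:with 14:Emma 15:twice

The displaced element is "who" (word 1).
It is linked across 1 clause boundary (Ø).
It functions as the subject of "inquired", so the gap sits immediately after word 4 ("believed").
Base order: Sarah had believed that who inquired whether Yuki claimed that the clerk argued with Emma twice.

4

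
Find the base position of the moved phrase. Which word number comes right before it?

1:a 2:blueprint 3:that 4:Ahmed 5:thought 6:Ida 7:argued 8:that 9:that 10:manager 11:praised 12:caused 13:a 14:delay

The displaced element is "a blueprint" (word 2).
It is linked across 2 clause boundaries (Ø → that).
It functions as the direct object of "praised", so the gap sits immediately after word 11 ("praised").
Base order: Ahmed thought Ida argued that that manager praised a blueprint.

11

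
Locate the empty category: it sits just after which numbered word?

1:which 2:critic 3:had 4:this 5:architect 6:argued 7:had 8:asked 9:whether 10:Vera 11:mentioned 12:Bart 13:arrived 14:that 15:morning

The displaced element is "which critic" (word 2).
It is linked across 1 clause boundary (Ø).
It functions as the subject of "asked", so the gap sits immediately after word 6 ("argued").
Base order: This architect had argued that which critic had asked whether Vera mentioned Bart arrived that morning.

6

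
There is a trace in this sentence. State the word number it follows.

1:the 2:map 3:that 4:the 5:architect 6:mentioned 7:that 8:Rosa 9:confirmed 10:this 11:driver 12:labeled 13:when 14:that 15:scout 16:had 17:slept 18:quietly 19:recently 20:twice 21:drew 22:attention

The displaced element is "the map" (word 2).
It is linked across 2 clause boundaries (that → Ø).
It functions as the direct object of "labeled", so the gap sits immediately after word 12 ("labeled").
Base order: The architect mentioned that Rosa confirmed this driver labeled the map when that scout had slept quietly recently twice.

12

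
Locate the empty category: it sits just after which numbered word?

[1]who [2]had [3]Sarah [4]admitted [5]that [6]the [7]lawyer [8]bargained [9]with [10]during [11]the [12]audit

9

The displaced element is "who" (word 1).
It is linked across 1 clause boundary (that).
It functions as the object of the preposition "with" of "bargained", so the gap sits immediately after word 9 ("with").
Base order: Sarah had admitted that the lawyer bargained with who during the audit.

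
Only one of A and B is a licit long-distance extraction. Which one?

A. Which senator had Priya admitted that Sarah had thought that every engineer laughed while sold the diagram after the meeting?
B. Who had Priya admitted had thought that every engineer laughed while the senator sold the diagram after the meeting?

B

In A, the wh-phrase is extracted from inside an adjunct island (introduced by "while"), which blocks movement.
In B, the extraction path crosses only that-complement boundaries, which are transparent.
So B is grammatical.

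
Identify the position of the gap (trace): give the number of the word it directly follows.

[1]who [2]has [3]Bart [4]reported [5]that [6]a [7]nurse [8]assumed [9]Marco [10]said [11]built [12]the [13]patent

10

The displaced element is "who" (word 1).
It is linked across 3 clause boundaries (that → Ø → Ø).
It functions as the subject of "built", so the gap sits immediately after word 10 ("said").
Base order: Bart has reported that a nurse assumed Marco said that who built the patent.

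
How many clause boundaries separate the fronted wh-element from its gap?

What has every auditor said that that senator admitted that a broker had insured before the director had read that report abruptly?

2

"what" is extracted from the object of "insured".
Boundaries crossed, outermost first: [that], [that] — 2 in total.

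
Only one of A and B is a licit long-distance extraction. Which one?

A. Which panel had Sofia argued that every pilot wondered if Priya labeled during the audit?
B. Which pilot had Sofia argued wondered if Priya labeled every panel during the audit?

B

In A, the wh-phrase is extracted from inside a wh-island (introduced by "if"), which blocks movement.
In B, the extraction path crosses only that-complement boundaries, which are transparent.
So B is grammatical.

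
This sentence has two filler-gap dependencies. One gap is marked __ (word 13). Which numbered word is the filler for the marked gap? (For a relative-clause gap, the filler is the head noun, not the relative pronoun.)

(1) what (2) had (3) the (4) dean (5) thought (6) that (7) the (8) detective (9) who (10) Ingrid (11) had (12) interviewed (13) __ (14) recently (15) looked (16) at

The marked gap is inside the relative clause, the direct object of "interviewed".
Its filler is the head noun "detective" (via "who"), at word 8.
(The other dependency links word 1 to a gap after word 16.)

8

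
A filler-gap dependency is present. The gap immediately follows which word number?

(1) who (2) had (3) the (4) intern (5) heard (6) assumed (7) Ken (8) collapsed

The displaced element is "who" (word 1).
It is linked across 1 clause boundary (Ø).
It functions as the subject of "assumed", so the gap sits immediately after word 5 ("heard").
Base order: The intern had heard that who assumed Ken collapsed.

5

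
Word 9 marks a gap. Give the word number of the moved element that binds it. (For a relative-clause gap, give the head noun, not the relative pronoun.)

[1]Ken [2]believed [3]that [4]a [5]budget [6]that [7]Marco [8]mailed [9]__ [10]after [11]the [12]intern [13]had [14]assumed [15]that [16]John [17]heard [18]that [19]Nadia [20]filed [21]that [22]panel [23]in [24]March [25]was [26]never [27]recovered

The gap at 9 is the object of "mailed", inside a relative clause.
The relative pronoun is "that" (word 6); it is bound by the head noun immediately before it.
Its filler is the head noun "budget", at word 5.

5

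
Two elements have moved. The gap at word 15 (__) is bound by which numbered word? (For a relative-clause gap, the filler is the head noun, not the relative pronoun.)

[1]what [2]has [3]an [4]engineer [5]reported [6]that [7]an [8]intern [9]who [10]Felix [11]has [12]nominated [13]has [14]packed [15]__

The marked gap is the direct object of "packed".
Its filler is the fronted wh-phrase "what", at word 1.
(The other dependency links word 8 to a gap after word 12.)

1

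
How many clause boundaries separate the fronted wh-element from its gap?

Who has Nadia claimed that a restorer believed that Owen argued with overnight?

2

"who" is extracted from the PP object of "argued".
Boundaries crossed, outermost first: [that], [that] — 2 in total.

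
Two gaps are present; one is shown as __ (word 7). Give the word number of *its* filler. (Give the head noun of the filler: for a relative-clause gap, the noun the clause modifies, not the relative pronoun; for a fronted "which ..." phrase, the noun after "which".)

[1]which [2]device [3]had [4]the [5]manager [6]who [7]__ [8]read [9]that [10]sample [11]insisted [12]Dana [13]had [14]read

5

The marked gap is inside the relative clause, the subject of "read".
Its filler is the head noun "manager" (via "who"), at word 5.
(The other dependency links word 2 to a gap after word 14.)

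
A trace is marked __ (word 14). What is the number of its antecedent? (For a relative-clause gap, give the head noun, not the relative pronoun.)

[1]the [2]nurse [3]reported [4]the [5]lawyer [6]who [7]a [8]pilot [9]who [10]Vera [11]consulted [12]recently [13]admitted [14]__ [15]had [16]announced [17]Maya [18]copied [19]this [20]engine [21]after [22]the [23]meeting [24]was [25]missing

5

The gap at 14 is the subject of "announced", inside a relative clause.
The relative pronoun is "who" (word 6); it is bound by the head noun immediately before it.
Its filler is the head noun "lawyer", at word 5.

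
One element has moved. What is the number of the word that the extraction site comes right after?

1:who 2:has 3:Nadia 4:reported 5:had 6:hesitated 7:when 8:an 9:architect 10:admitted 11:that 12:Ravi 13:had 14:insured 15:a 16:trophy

4

The displaced element is "who" (word 1).
It is linked across 1 clause boundary (Ø).
It functions as the subject of "hesitated", so the gap sits immediately after word 4 ("reported").
Base order: Nadia has reported that who had hesitated when an architect admitted that Ravi had insured a trophy.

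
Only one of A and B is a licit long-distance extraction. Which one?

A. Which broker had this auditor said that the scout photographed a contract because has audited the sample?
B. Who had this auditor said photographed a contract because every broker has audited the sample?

B

In A, the wh-phrase is extracted from inside an adjunct island (introduced by "because"), which blocks movement.
In B, the extraction path crosses only that-complement boundaries, which are transparent.
So B is grammatical.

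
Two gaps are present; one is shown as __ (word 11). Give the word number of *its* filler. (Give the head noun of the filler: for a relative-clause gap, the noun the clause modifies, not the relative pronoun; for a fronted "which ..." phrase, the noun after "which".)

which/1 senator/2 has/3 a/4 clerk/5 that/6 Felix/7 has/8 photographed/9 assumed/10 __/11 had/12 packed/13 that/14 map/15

2

The marked gap is the subject of "packed".
Its filler is the fronted wh-phrase "which senator", at word 2.
(The other dependency links word 5 to a gap after word 9.)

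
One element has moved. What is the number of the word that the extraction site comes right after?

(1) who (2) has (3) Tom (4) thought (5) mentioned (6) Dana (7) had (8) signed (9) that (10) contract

The displaced element is "who" (word 1).
It is linked across 1 clause boundary (Ø).
It functions as the subject of "mentioned", so the gap sits immediately after word 4 ("thought").
Base order: Tom has thought who mentioned Dana had signed that contract.

4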